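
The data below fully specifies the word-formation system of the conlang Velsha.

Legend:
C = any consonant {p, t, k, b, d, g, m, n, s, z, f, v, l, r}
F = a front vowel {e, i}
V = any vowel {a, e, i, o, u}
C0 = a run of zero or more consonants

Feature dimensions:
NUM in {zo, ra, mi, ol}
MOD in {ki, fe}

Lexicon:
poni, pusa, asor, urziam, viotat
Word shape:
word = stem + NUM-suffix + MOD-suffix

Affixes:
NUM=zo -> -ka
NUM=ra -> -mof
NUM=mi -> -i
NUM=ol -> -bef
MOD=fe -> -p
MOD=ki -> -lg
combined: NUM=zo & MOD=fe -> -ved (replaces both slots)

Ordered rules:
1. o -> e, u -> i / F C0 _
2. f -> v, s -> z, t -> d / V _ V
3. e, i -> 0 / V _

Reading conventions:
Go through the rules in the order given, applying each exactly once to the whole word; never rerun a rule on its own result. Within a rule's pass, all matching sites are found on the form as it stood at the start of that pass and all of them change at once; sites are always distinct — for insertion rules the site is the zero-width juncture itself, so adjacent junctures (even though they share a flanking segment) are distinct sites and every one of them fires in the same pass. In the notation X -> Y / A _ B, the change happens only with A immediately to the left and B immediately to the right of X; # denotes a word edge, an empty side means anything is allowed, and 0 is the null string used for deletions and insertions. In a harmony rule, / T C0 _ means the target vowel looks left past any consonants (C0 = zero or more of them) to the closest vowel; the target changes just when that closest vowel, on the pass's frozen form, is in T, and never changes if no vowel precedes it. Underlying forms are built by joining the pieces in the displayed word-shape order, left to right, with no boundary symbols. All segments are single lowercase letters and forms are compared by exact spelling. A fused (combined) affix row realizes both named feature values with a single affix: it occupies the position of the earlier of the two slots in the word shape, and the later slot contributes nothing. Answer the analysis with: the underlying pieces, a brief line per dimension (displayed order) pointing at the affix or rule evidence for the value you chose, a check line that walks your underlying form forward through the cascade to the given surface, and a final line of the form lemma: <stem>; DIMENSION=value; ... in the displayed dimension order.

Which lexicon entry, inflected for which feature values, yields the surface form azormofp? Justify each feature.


underlying: asor-mof-p
NUM=ra - signalled by the affix -mof
MOD=fe - signalled by the affix -p
check: asormofp -> asormofp -> azormofp -> azormofp
lemma: asor; NUM=ra; MOD=fe


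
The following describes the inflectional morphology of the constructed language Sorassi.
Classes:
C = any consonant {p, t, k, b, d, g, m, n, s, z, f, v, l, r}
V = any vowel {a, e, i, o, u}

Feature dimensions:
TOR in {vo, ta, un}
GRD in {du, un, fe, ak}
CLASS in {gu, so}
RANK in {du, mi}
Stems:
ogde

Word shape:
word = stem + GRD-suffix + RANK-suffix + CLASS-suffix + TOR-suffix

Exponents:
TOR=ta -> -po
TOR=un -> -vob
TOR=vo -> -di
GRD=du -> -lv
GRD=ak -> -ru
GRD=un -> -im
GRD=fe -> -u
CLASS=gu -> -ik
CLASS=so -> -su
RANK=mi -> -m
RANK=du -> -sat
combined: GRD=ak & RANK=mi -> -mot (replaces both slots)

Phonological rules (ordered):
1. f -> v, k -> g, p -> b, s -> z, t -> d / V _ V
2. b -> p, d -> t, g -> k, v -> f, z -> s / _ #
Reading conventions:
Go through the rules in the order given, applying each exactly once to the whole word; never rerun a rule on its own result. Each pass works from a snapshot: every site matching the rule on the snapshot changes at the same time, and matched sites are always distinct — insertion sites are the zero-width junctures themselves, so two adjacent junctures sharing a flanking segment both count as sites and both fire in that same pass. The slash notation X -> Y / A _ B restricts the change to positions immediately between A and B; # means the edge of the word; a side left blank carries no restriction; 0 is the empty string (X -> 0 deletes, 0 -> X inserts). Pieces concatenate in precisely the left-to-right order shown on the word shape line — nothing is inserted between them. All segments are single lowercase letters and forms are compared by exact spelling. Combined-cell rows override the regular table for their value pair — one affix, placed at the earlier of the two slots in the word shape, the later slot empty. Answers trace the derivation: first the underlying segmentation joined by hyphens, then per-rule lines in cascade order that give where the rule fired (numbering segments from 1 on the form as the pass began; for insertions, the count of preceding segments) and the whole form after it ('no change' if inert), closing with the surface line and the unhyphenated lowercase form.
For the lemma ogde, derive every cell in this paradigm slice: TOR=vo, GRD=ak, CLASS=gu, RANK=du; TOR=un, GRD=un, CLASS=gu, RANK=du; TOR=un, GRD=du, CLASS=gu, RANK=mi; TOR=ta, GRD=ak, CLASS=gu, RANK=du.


cell TOR=vo, GRD=ak, CLASS=gu, RANK=du:
underlying: ogde-ru-sat-ik-di
1. f -> v, k -> g, p -> b, s -> z, t -> d / V _ V: fires at position(s) 7, 9: ogderuzadikdi
2. b -> p, d -> t, g -> k, v -> f, z -> s / _ #: no change
surface: ogderuzadikdi

cell TOR=un, GRD=un, CLASS=gu, RANK=du:
underlying: ogde-im-sat-ik-vob
1. f -> v, k -> g, p -> b, s -> z, t -> d / V _ V: fires at position(s) 9: ogdeimsadikvob
2. b -> p, d -> t, g -> k, v -> f, z -> s / _ #: fires at position(s) 14: ogdeimsadikvop
surface: ogdeimsadikvop

cell TOR=un, GRD=du, CLASS=gu, RANK=mi:
underlying: ogde-lv-m-ik-vob
1. f -> v, k -> g, p -> b, s -> z, t -> d / V _ V: no change
2. b -> p, d -> t, g -> k, v -> f, z -> s / _ #: fires at position(s) 12: ogdelvmikvop
surface: ogdelvmikvop

cell TOR=ta, GRD=ak, CLASS=gu, RANK=du:
underlying: ogde-ru-sat-ik-po
1. f -> v, k -> g, p -> b, s -> z, t -> d / V _ V: fires at position(s) 7, 9: ogderuzadikpo
2. b -> p, d -> t, g -> k, v -> f, z -> s / _ #: no change
surface: ogderuzadikpo


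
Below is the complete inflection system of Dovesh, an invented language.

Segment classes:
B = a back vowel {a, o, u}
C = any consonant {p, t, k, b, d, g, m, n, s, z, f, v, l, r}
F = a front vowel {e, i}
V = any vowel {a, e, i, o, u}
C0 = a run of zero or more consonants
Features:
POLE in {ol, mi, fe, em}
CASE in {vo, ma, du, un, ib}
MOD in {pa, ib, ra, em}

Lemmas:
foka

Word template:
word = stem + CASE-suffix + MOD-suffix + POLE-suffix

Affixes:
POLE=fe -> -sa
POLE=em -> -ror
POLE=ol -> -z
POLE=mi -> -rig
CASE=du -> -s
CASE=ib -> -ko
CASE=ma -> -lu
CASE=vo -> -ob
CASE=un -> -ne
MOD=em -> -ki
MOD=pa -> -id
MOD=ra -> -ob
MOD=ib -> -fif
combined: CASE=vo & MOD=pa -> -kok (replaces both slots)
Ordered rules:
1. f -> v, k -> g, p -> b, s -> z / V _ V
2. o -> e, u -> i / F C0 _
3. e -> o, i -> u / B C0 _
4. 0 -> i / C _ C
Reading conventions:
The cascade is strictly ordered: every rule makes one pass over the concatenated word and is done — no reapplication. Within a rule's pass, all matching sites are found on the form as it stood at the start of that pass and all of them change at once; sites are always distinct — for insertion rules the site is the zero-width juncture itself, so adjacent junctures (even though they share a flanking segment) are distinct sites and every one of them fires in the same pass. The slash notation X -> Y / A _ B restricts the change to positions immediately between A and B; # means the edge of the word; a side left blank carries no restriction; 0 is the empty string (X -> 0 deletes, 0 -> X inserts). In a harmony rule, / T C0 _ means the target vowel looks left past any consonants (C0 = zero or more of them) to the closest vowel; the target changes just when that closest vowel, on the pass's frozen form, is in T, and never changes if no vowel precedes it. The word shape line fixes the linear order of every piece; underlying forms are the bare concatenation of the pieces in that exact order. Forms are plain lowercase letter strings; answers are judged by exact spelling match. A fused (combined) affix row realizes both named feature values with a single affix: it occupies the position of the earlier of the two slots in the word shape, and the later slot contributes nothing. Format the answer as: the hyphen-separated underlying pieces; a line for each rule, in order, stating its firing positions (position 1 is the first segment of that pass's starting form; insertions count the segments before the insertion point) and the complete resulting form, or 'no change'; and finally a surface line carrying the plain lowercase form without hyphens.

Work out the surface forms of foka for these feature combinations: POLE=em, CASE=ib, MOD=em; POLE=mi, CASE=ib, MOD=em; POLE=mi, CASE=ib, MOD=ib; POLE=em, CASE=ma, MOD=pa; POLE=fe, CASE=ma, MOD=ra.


cell POLE=em, CASE=ib, MOD=em:
underlying: foka-ko-ki-ror
1. f -> v, k -> g, p -> b, s -> z / V _ V: fires at position(s) 3, 5, 7: fogagogiror
2. o -> e, u -> i / F C0 _: fires at position(s) 10: fogagogirer
3. e -> o, i -> u / B C0 _: fires at position(s) 8: fogagogurer
4. 0 -> i / C _ C: no change
surface: fogagogurer

cell POLE=mi, CASE=ib, MOD=em:
underlying: foka-ko-ki-rig
1. f -> v, k -> g, p -> b, s -> z / V _ V: fires at position(s) 3, 5, 7: fogagogirig
2. o -> e, u -> i / F C0 _: no change
3. e -> o, i -> u / B C0 _: fires at position(s) 8: fogagogurig
4. 0 -> i / C _ C: no change
surface: fogagogurig

cell POLE=mi, CASE=ib, MOD=ib:
underlying: foka-ko-fif-rig
1. f -> v, k -> g, p -> b, s -> z / V _ V: fires at position(s) 3, 5, 7: fogagovifrig
2. o -> e, u -> i / F C0 _: no change
3. e -> o, i -> u / B C0 _: fires at position(s) 8: fogagovufrig
4. 0 -> i / C _ C: inserts after position(s) 9: fogagovufirig
surface: fogagovufirig

cell POLE=em, CASE=ma, MOD=pa:
underlying: foka-lu-id-ror
1. f -> v, k -> g, p -> b, s -> z / V _ V: fires at position(s) 3: fogaluidror
2. o -> e, u -> i / F C0 _: fires at position(s) 10: fogaluidrer
3. e -> o, i -> u / B C0 _: fires at position(s) 7: fogaluudrer
4. 0 -> i / C _ C: inserts after position(s) 8: fogaluudirer
surface: fogaluudirer

cell POLE=fe, CASE=ma, MOD=ra:
underlying: foka-lu-ob-sa
1. f -> v, k -> g, p -> b, s -> z / V _ V: fires at position(s) 3: fogaluobsa
2. o -> e, u -> i / F C0 _: no change
3. e -> o, i -> u / B C0 _: no change
4. 0 -> i / C _ C: inserts after position(s) 8: fogaluobisa
surface: fogaluobisa


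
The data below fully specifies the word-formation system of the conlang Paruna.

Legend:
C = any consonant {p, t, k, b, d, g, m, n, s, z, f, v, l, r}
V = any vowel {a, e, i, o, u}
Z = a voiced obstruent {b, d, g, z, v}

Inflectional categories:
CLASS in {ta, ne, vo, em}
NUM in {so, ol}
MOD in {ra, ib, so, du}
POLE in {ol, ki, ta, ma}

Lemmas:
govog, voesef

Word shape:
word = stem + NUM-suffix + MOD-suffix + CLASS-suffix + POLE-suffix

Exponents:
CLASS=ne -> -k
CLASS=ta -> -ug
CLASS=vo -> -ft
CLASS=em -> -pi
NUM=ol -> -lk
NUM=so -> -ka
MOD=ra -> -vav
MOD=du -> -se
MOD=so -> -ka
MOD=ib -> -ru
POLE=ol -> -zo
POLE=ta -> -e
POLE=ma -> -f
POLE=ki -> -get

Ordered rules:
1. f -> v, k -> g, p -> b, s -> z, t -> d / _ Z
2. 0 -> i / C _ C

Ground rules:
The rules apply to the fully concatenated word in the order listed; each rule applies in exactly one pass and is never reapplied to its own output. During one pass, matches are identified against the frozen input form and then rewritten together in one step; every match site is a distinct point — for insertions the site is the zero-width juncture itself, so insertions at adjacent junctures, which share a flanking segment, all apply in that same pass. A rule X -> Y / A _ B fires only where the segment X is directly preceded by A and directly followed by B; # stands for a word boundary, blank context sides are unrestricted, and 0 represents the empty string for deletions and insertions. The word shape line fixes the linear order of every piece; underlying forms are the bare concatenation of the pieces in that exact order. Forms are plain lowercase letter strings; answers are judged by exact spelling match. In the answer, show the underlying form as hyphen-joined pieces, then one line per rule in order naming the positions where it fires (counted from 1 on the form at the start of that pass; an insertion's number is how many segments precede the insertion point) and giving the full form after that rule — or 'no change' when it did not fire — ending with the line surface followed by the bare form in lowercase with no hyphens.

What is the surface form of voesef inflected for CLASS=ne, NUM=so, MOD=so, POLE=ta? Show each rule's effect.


underlying: voesef-ka-ka-k-e
1. f -> v, k -> g, p -> b, s -> z, t -> d / _ Z: no change
2. 0 -> i / C _ C: inserts after position(s) 6: voesefikakake
surface: voesefikakake


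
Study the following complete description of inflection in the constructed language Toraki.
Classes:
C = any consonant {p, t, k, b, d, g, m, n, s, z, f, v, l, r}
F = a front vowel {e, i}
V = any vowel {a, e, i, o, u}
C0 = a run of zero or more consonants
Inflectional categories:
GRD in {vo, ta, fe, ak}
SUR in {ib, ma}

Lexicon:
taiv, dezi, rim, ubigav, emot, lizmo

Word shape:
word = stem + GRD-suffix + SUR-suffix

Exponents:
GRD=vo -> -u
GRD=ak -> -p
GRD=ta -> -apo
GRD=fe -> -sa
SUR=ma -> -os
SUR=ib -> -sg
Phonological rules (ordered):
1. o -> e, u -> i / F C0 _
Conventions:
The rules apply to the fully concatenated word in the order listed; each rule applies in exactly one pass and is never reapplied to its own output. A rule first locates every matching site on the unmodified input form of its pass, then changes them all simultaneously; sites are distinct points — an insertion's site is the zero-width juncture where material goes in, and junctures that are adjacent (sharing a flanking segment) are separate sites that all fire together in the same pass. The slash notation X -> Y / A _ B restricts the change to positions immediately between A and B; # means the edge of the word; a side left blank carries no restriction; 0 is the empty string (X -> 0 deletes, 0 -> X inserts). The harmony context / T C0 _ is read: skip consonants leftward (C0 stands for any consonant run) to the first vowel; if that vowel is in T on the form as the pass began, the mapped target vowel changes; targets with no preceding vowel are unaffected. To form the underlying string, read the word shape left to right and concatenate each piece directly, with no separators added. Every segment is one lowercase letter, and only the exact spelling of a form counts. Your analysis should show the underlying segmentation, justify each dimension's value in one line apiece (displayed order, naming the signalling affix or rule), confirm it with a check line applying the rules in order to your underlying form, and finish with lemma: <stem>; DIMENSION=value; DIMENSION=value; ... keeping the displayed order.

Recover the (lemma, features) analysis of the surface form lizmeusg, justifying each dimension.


underlying: lizmo-u-sg
GRD=vo - signalled by the affix -u
SUR=ib - signalled by the affix -sg
check: lizmousg -> lizmeusg
lemma: lizmo; GRD=vo; SUR=ib


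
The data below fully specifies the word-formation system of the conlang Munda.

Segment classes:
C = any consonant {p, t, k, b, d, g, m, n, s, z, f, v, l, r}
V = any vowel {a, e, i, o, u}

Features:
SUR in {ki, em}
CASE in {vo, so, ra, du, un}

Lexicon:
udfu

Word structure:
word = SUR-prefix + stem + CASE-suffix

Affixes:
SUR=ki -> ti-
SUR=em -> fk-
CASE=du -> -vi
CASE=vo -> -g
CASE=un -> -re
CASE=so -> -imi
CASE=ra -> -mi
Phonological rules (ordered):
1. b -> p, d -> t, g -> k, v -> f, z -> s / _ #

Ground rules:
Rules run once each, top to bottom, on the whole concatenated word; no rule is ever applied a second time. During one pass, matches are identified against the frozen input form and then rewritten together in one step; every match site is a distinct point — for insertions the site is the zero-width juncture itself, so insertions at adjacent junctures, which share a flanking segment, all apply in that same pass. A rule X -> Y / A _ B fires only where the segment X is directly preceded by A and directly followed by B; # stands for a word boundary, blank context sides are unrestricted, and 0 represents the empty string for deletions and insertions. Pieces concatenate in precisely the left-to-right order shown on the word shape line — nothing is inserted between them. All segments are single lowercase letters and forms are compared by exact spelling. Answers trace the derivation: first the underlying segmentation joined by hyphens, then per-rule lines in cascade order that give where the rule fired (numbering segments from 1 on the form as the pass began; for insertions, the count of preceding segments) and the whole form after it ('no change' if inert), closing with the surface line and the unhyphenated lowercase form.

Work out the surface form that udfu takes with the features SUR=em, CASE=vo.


underlying: fk-udfu-g
1. b -> p, d -> t, g -> k, v -> f, z -> s / _ #: fires at position(s) 7: fkudfuk
surface: fkudfuk


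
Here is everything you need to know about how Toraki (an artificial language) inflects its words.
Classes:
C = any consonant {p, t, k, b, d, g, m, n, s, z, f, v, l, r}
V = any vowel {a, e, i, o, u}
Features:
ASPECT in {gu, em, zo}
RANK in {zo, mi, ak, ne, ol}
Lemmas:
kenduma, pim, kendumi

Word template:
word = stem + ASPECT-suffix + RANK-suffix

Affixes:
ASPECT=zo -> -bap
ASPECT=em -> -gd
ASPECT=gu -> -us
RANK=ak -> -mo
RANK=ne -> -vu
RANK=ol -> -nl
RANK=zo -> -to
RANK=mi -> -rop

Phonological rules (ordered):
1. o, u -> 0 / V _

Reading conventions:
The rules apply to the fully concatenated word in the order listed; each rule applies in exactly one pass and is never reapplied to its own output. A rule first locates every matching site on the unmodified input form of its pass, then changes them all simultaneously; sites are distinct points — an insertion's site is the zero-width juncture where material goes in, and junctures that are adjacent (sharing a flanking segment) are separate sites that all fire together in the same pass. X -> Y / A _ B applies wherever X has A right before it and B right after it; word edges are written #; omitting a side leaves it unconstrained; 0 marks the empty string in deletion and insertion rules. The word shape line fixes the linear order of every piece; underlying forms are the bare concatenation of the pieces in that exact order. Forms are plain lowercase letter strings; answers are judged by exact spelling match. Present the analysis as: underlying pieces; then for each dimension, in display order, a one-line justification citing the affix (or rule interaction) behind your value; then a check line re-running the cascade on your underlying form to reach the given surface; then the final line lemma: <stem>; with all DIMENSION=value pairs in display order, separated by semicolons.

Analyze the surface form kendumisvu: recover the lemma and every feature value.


underlying: kendumi-us-vu
ASPECT=gu - signalled by the affix -us
RANK=ne - signalled by the affix -vu
check: kendumiusvu -> kendumisvu
lemma: kendumi; ASPECT=gu; RANK=ne


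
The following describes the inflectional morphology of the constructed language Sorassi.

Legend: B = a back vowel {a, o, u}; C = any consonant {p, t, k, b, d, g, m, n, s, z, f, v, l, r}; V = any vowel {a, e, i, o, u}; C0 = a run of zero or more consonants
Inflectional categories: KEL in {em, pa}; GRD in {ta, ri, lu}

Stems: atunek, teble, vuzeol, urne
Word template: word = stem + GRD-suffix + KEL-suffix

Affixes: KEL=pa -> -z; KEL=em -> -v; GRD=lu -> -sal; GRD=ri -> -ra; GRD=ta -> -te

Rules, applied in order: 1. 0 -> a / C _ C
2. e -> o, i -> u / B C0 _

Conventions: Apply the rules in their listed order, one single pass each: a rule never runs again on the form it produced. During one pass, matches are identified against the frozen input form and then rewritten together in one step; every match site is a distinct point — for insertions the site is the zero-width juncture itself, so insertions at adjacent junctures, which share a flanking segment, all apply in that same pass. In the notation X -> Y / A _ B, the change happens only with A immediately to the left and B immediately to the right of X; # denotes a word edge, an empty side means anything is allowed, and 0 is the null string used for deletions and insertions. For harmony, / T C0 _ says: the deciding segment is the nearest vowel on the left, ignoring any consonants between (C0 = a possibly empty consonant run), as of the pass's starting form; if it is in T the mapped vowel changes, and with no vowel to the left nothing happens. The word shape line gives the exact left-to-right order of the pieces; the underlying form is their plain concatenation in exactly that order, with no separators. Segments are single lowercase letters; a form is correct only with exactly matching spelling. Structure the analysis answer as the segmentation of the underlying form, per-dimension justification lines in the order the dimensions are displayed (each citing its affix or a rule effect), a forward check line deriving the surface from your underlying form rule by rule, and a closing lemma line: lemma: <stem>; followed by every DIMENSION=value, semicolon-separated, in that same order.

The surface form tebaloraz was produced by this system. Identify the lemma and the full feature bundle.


underlying: teble-ra-z
KEL=pa - signalled by the affix -z
GRD=ri - signalled by the affix -ra
check: tebleraz -> tebaleraz -> tebaloraz
lemma: teble; KEL=pa; GRD=ri


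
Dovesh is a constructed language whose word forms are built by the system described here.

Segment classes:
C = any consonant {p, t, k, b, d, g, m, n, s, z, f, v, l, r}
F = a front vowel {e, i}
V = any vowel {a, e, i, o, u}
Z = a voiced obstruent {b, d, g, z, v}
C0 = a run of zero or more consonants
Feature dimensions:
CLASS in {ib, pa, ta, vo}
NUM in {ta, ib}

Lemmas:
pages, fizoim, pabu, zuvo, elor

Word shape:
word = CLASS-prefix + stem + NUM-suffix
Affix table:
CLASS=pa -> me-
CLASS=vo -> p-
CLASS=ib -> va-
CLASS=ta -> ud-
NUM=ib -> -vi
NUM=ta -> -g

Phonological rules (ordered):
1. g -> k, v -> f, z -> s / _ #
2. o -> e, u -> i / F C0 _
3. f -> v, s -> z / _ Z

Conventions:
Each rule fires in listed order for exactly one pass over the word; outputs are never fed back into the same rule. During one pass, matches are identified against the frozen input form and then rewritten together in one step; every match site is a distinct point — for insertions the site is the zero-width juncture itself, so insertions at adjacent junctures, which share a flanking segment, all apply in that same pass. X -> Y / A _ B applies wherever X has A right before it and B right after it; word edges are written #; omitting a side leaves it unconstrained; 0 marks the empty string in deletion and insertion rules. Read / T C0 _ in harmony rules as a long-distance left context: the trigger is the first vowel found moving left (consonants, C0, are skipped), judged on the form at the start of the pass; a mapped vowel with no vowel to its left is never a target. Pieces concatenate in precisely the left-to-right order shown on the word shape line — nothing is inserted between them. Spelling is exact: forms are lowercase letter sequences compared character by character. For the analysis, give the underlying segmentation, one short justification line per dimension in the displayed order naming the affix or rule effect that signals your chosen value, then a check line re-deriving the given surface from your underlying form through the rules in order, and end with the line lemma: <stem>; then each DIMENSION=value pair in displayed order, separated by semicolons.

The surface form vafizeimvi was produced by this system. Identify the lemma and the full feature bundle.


underlying: va-fizoim-vi
CLASS=ib - signalled by the affix va-
NUM=ib - signalled by the affix -vi
check: vafizoimvi -> vafizoimvi -> vafizeimvi -> vafizeimvi
lemma: fizoim; CLASS=ib; NUM=ib


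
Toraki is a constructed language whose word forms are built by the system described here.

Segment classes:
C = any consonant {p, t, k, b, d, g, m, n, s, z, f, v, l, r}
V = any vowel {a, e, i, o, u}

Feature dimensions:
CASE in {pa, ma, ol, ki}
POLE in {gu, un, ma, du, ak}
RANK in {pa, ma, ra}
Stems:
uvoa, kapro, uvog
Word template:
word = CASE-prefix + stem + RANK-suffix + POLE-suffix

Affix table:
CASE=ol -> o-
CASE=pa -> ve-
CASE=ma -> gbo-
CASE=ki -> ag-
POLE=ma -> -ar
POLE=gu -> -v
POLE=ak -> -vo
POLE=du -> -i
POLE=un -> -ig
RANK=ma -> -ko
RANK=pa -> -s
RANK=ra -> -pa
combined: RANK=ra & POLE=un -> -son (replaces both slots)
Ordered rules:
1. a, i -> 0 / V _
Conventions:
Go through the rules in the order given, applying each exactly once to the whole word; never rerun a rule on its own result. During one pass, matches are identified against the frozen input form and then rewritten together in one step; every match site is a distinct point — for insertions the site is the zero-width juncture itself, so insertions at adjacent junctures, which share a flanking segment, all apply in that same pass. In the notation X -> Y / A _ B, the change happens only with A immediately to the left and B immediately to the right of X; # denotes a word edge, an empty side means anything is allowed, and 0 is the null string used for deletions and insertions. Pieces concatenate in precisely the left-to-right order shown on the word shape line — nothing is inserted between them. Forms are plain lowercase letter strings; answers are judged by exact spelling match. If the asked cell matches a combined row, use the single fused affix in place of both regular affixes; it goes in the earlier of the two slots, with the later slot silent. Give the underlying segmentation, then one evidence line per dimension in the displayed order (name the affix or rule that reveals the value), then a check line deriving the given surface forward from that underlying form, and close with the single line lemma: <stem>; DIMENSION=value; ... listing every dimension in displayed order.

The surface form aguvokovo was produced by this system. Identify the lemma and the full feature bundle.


underlying: ag-uvoa-ko-vo
CASE=ki - signalled by the affix ag-
POLE=ak - signalled by the affix -vo
RANK=ma - signalled by the affix -ko
check: aguvoakovo -> aguvokovo
lemma: uvoa; CASE=ki; POLE=ak; RANK=ma


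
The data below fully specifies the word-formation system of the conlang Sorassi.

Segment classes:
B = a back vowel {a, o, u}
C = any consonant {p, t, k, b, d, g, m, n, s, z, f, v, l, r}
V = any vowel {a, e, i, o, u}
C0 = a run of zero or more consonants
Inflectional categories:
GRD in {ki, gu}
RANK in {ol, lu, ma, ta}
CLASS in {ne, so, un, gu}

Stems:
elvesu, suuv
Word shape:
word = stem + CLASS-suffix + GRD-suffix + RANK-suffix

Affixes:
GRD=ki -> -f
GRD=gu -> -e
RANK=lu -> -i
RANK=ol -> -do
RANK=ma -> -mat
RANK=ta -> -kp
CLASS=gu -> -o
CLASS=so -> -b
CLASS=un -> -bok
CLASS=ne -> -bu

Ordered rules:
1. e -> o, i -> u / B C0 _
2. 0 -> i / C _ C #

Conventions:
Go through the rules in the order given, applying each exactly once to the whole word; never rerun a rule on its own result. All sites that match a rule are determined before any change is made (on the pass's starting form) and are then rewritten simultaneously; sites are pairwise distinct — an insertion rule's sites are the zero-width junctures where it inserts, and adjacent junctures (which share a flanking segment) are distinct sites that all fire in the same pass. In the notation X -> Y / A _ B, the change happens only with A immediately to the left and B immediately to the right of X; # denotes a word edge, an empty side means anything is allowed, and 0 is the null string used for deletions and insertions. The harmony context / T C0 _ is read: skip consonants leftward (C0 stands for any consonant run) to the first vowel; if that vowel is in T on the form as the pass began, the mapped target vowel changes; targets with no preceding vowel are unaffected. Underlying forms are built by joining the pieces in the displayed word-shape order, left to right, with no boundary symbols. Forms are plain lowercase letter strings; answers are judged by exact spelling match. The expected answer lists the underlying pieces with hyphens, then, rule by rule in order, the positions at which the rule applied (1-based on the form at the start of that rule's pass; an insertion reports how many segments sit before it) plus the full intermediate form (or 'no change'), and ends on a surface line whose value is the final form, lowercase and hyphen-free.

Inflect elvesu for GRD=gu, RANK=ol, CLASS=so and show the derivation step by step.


underlying: elvesu-b-e-do
1. e -> o, i -> u / B C0 _: fires at position(s) 8: elvesubodo
2. 0 -> i / C _ C #: no change
surface: elvesubodo


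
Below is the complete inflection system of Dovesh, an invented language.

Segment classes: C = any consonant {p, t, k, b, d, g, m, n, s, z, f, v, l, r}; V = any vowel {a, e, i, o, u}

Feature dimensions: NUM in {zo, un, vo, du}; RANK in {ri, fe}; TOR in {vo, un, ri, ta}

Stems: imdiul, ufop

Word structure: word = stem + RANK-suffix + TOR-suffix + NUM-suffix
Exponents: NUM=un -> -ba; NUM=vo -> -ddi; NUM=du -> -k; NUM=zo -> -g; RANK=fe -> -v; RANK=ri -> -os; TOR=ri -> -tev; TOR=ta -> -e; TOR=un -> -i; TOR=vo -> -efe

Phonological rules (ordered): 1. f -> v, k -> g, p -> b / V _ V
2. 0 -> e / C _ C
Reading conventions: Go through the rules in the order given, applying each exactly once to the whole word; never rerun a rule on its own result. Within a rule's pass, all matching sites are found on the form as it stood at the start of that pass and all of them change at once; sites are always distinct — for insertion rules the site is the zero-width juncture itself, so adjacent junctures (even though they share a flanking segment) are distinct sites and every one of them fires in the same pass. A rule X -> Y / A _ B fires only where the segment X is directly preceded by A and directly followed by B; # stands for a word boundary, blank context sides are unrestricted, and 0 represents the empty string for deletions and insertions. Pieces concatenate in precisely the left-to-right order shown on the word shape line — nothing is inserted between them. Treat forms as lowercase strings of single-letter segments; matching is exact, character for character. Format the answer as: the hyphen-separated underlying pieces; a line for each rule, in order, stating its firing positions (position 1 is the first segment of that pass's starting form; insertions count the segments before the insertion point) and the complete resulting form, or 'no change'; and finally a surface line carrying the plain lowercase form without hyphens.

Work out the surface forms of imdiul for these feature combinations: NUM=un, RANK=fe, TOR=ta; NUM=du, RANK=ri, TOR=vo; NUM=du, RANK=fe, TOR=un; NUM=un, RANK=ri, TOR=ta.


cell NUM=un, RANK=fe, TOR=ta:
underlying: imdiul-v-e-ba
1. f -> v, k -> g, p -> b / V _ V: no change
2. 0 -> e / C _ C: inserts after position(s) 2, 6: imediuleveba
surface: imediuleveba

cell NUM=du, RANK=ri, TOR=vo:
underlying: imdiul-os-efe-k
1. f -> v, k -> g, p -> b / V _ V: fires at position(s) 10: imdiulosevek
2. 0 -> e / C _ C: inserts after position(s) 2: imediulosevek
surface: imediulosevek

cell NUM=du, RANK=fe, TOR=un:
underlying: imdiul-v-i-k
1. f -> v, k -> g, p -> b / V _ V: no change
2. 0 -> e / C _ C: inserts after position(s) 2, 6: imediulevik
surface: imediulevik

cell NUM=un, RANK=ri, TOR=ta:
underlying: imdiul-os-e-ba
1. f -> v, k -> g, p -> b / V _ V: no change
2. 0 -> e / C _ C: inserts after position(s) 2: imediuloseba
surface: imediuloseba


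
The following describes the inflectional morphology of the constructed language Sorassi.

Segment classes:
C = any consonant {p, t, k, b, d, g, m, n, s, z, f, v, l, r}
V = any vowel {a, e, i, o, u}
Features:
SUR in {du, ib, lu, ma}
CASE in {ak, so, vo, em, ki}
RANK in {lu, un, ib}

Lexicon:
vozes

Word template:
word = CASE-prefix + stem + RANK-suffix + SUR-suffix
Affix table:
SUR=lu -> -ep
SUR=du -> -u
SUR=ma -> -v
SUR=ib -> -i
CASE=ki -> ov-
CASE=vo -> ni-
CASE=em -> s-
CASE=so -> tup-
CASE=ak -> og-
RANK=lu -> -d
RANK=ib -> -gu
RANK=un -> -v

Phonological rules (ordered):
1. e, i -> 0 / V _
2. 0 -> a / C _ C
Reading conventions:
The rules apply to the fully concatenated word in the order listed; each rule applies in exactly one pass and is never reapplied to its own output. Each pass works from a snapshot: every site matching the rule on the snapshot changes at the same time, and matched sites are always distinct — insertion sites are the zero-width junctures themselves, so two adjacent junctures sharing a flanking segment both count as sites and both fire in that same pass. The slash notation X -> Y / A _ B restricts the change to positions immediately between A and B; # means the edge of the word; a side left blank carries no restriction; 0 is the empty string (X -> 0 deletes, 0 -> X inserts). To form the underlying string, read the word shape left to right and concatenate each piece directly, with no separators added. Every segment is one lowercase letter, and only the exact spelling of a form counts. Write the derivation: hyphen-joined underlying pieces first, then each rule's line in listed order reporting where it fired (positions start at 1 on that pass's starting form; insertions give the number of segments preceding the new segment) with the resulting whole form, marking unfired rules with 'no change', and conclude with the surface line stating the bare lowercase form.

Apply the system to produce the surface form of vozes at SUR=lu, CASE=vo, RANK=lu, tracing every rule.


underlying: ni-vozes-d-ep
1. e, i -> 0 / V _: no change
2. 0 -> a / C _ C: inserts after position(s) 7: nivozesadep
surface: nivozesadep


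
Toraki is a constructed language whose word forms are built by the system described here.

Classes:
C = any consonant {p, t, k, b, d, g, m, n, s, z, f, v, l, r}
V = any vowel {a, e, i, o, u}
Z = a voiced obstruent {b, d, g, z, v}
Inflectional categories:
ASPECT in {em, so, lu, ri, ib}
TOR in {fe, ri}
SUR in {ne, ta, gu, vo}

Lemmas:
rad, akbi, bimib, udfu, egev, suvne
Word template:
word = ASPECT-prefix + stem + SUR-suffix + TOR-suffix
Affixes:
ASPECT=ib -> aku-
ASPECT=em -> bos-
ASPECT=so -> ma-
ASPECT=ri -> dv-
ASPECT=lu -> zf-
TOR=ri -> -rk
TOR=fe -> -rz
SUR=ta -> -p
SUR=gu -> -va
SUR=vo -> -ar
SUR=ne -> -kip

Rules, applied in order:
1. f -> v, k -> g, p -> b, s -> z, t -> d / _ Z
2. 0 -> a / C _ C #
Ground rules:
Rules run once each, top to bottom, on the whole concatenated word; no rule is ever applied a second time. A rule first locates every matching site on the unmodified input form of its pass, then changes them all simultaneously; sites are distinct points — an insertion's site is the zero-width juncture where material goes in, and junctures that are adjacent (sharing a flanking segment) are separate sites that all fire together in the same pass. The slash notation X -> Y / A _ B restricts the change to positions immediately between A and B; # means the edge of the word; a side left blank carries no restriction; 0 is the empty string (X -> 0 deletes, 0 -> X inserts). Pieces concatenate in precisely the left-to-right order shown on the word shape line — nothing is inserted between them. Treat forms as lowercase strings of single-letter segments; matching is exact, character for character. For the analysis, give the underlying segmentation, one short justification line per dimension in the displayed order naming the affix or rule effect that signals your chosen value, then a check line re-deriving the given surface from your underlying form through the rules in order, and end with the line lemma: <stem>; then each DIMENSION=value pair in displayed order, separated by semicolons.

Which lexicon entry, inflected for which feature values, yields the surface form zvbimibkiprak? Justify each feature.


underlying: zf-bimib-kip-rk
ASPECT=lu - signalled by the affix zf-
TOR=ri - signalled by the affix -rk
SUR=ne - signalled by the affix -kip
check: zfbimibkiprk -> zvbimibkiprk -> zvbimibkiprak
lemma: bimib; ASPECT=lu; TOR=ri; SUR=ne


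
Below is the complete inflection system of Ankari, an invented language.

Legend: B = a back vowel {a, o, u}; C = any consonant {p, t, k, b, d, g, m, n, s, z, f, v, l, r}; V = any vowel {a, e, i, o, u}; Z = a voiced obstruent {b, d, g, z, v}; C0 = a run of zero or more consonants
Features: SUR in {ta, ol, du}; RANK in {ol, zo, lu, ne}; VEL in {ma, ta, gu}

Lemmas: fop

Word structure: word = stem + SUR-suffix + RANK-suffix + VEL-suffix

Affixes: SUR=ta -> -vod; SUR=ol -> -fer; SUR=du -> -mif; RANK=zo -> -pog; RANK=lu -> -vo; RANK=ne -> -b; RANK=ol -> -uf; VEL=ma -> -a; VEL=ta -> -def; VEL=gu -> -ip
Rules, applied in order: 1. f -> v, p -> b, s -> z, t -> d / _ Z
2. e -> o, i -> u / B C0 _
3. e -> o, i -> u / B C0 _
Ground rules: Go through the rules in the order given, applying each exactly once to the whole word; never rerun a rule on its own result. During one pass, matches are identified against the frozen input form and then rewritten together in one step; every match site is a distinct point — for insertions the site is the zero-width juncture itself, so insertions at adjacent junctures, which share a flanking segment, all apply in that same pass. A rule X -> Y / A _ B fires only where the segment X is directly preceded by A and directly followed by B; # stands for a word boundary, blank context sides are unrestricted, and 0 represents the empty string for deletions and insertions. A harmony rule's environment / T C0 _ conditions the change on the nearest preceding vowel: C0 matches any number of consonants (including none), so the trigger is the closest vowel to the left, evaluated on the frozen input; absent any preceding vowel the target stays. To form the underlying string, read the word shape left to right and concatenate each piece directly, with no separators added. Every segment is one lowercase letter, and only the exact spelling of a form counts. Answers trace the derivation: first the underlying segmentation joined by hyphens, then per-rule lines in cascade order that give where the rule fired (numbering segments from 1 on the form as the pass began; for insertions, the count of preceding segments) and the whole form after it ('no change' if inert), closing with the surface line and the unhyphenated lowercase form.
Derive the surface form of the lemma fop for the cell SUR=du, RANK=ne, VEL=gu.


underlying: fop-mif-b-ip
1. f -> v, p -> b, s -> z, t -> d / _ Z: fires at position(s) 6: fopmivbip
2. e -> o, i -> u / B C0 _: fires at position(s) 5: fopmuvbip
3. e -> o, i -> u / B C0 _: fires at position(s) 8: fopmuvbup
surface: fopmuvbup


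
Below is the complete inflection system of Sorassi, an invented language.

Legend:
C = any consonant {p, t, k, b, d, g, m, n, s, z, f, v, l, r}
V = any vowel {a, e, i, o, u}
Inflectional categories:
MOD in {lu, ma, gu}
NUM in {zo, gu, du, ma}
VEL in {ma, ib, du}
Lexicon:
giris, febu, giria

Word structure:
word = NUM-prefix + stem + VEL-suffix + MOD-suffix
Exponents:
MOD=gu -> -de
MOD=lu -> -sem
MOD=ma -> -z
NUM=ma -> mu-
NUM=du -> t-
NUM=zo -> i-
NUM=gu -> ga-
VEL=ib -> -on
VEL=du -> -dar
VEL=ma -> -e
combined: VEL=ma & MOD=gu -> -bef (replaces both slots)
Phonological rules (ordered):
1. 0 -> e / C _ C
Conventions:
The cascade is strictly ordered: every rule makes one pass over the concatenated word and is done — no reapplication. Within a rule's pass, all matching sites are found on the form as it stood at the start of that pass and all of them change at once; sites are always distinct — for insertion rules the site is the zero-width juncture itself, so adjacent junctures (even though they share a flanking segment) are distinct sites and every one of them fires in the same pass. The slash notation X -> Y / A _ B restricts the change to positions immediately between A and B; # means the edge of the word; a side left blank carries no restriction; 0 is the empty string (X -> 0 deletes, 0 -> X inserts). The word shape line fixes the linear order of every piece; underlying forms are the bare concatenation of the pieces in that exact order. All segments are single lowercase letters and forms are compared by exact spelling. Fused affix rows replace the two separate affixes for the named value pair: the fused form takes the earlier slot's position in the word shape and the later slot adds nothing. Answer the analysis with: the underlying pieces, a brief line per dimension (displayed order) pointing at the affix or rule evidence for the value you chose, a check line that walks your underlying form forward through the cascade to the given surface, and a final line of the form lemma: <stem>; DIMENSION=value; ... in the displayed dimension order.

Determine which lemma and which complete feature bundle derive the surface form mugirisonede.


underlying: mu-giris-on-de
MOD=gu - signalled by the affix -de
NUM=ma - signalled by the affix mu-
VEL=ib - signalled by the affix -on
check: mugirisonde -> mugirisonede
lemma: giris; MOD=gu; NUM=ma; VEL=ib
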